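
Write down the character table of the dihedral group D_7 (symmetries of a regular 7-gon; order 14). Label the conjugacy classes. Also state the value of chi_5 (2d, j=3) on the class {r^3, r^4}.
Conjugacy classes: {e} of size 1, {r^1, r^6} of size 2, {r^2, r^5} of size 2, {r^3, r^4} of size 2, {s, sr, ..., sr^6} of size 7.
Character table:
  irrep \ class              {e} (size 1)  {r^1, r^6} (size 2)  {r^2, r^5} (size 2)  {r^3, r^4} (size 2)  {s, sr, ..., sr^6} (size 7)
  chi_1 (triv)               1             1                    1                    1                    1                          
  chi_2 (sign: r->1, s->-1)  1             1                    1                    1                    -1                         
  chi_3 (2d, j=1)            2             2*cos(2*pi/7)        -2*cos(3*pi/7)       -2*cos(pi/7)         0                          
  chi_4 (2d, j=2)            2             -2*cos(3*pi/7)       -2*cos(pi/7)         2*cos(2*pi/7)        0                          
  chi_5 (2d, j=3)            2             -2*cos(pi/7)         2*cos(2*pi/7)        -2*cos(3*pi/7)       0                          

Spot check: chi_5 (2d, j=3) on {r^3, r^4} = -2*cos(3*pi/7).

Why: D_7 has order 2*7 = 14 with 5 conjugacy classes, hence 5 irreducibles. Sum of squared dims 1 + 1 + 4 + 4 + 4 = 14 = |G|. Linear characters come from the abelianisation; the 2-dimensional irreps have character r^k -> 2*cos(2*pi*j*k/7), reflections -> 0.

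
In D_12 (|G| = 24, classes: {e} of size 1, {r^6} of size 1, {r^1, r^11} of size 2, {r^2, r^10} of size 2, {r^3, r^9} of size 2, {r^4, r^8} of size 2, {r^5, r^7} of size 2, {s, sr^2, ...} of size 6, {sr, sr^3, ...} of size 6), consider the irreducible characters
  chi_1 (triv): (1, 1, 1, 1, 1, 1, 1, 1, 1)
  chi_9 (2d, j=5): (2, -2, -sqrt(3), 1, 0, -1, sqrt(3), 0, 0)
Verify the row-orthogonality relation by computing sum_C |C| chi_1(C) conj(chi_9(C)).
Sum = 0; so <chi_1, chi_9> = 0 (distinct irreducibles are orthogonal).

Derivation: Compute term by term over conjugacy classes (|C| * chi_1(C) * conj(chi_9(C))):
  1*(1)*conj(2) + 1*(1)*conj(-2) + 2*(1)*conj(-sqrt(3)) + 2*(1)*conj(1) + 2*(1)*conj(0) + 2*(1)*conj(-1) + 2*(1)*conj(sqrt(3)) + 6*(1)*conj(0) + 6*(1)*conj(0)
  = (2) + (-2) + (-2*sqrt(3)) + (2) + (0) + (-2) + (2*sqrt(3)) + (0) + (0)
  = 0.
Dividing by |G| = 24 gives 0/24 = 0, matching the row-orthogonality relation <chi_1, chi_9> = [chi_1 = chi_9].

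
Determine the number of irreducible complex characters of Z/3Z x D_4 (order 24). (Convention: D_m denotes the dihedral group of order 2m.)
15

Derivation: The number of irreducible complex representations of a finite group equals its number of conjugacy classes. For a direct product, #classes(G x H) = #classes(G) * #classes(H). Z/3Z has 3 classes (abelian), D_4 has 5 classes, so 3 * 5 = 15, so Z/3Z x D_4 (order 24) has exactly 15 irreducible complex representations.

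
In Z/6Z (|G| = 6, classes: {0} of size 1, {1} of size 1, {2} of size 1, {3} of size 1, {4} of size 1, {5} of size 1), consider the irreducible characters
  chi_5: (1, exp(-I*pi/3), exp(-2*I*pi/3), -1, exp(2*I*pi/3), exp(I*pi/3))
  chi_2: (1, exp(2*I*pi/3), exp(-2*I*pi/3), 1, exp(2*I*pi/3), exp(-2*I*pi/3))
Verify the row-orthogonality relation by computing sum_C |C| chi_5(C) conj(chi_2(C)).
Sum = 0; so <chi_5, chi_2> = 0 (distinct irreducibles are orthogonal).

Working: Compute term by term over conjugacy classes (|C| * chi_5(C) * conj(chi_2(C))):
  1*(1)*conj(1) + 1*(exp(-I*pi/3))*conj(exp(2*I*pi/3)) + 1*(exp(-2*I*pi/3))*conj(exp(-2*I*pi/3)) + 1*(-1)*conj(1) + 1*(exp(2*I*pi/3))*conj(exp(2*I*pi/3)) + 1*(exp(I*pi/3))*conj(exp(-2*I*pi/3))
  = (1) + (-1) + (1) + (-1) + (1) + (-1)
  = 0.
(Exp terms are combined using exp(i*s)*conj(exp(i*t)) = exp(i*(s-t)), and sums of them are collapsed using the identity that for every m > 1 the m distinct m-th roots of unity sum to 0, e.g. 1 + exp(2*I*pi/3) + exp(-2*I*pi/3) = 0.)
Dividing by |G| = 6 gives 0/6 = 0, matching the row-orthogonality relation <chi_5, chi_2> = [chi_5 = chi_2].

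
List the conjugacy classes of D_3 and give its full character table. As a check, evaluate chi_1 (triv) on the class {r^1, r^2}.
Conjugacy classes: {e} of size 1, {r^1, r^2} of size 2, {s, sr, ..., sr^2} of size 3.
Character table:
  irrep \ class              {e} (size 1)  {r^1, r^2} (size 2)  {s, sr, ..., sr^2} (size 3)
  chi_1 (triv)               1             1                    1                          
  chi_2 (sign: r->1, s->-1)  1             1                    -1                         
  chi_3 (2d, j=1)            2             -1                   0                          

Spot check: chi_1 (triv) on {r^1, r^2} = 1.

Reasoning: D_3 has order 2*3 = 6 with 3 conjugacy classes, hence 3 irreducibles. Sum of squared dims 1 + 1 + 4 = 6 = |G|. Linear characters come from the abelianisation; the 2-dimensional irreps have character r^k -> 2*cos(2*pi*j*k/3), reflections -> 0.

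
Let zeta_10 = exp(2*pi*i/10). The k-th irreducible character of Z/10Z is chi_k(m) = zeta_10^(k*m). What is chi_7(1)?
chi_7(1) = zeta_10^7 = exp(-3*I*pi/5)

Why: chi_7(1) = zeta_10^(7*1) = zeta_10^7. Since zeta_10^10 = 1, this equals zeta_10^7 = exp(2*pi*i*7/10) = exp(-3*I*pi/5).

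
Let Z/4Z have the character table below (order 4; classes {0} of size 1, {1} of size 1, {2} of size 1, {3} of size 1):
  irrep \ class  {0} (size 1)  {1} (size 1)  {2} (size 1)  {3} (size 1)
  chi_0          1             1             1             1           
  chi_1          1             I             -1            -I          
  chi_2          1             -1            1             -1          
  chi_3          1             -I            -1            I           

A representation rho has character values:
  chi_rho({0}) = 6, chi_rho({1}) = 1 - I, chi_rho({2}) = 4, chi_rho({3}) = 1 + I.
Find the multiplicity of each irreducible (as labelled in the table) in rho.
Multiplicities: chi_0: 3, chi_1: 0, chi_2: 2, chi_3: 1.

Argument: Use <chi_rho, chi> = (1/|G|) sum_C |C| * chi_rho(C) * conj(chi(C)) with |G| = 4 for each irreducible chi in the table:
  <chi_rho, chi_0> = (1/4)[1*(6)*conj(1) + 1*(1 - I)*conj(1) + 1*(4)*conj(1) + 1*(1 + I)*conj(1)]
      = (1/4)[(6) + (1 - I) + (4) + (1 + I)] = 12/4 = 3
  <chi_rho, chi_1> = (1/4)[1*(6)*conj(1) + 1*(1 - I)*conj(I) + 1*(4)*conj(-1) + 1*(1 + I)*conj(-I)]
      = (1/4)[(6) + (-1 - I) + (-4) + (-1 + I)] = 0/4 = 0
  <chi_rho, chi_2> = (1/4)[1*(6)*conj(1) + 1*(1 - I)*conj(-1) + 1*(4)*conj(1) + 1*(1 + I)*conj(-1)]
      = (1/4)[(6) + (-1 + I) + (4) + (-1 - I)] = 8/4 = 2
  <chi_rho, chi_3> = (1/4)[1*(6)*conj(1) + 1*(1 - I)*conj(-I) + 1*(4)*conj(-1) + 1*(1 + I)*conj(I)]
      = (1/4)[(6) + (1 + I) + (-4) + (1 - I)] = 4/4 = 1
(Exp terms are combined using exp(i*s)*conj(exp(i*t)) = exp(i*(s-t)), and sums of them are collapsed using the identity that for every m > 1 the m distinct m-th roots of unity sum to 0, e.g. 1 + exp(2*I*pi/3) + exp(-2*I*pi/3) = 0.)
Dimension check: dim(rho) = sum (mult * dim) = 3*1 + 0*1 + 2*1 + 1*1 = 6 = chi_rho(e) = 6.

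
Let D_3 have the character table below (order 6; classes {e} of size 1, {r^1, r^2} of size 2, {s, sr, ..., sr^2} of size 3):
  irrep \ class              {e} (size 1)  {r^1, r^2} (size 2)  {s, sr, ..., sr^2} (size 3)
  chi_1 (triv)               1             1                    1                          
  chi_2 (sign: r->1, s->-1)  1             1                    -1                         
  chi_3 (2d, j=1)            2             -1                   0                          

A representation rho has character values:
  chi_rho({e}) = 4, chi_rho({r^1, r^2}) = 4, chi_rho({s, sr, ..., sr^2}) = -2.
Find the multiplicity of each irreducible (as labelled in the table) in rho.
Multiplicities: chi_1: 1, chi_2: 3, chi_3: 0.

Argument: Use <chi_rho, chi> = (1/|G|) sum_C |C| * chi_rho(C) * conj(chi(C)) with |G| = 6 for each irreducible chi in the table:
  <chi_rho, chi_1> = (1/6)[1*(4)*conj(1) + 2*(4)*conj(1) + 3*(-2)*conj(1)]
      = (1/6)[(4) + (8) + (-6)] = 6/6 = 1
  <chi_rho, chi_2> = (1/6)[1*(4)*conj(1) + 2*(4)*conj(1) + 3*(-2)*conj(-1)]
      = (1/6)[(4) + (8) + (6)] = 18/6 = 3
  <chi_rho, chi_3> = (1/6)[1*(4)*conj(2) + 2*(4)*conj(-1) + 3*(-2)*conj(0)]
      = (1/6)[(8) + (-8) + (0)] = 0/6 = 0
Dimension check: dim(rho) = sum (mult * dim) = 1*1 + 3*1 + 0*2 = 4 = chi_rho(e) = 4.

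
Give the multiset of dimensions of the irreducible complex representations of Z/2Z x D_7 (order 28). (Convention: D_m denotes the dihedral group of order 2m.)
Dimensions: 1, 1, 1, 1, 2, 2, 2, 2, 2, 2

Working: There are 10 irreducibles (= number of conjugacy classes). Their dimensions d_i satisfy sum d_i^2 = |G| = 28: 1 + 1 + 1 + 1 + 4 + 4 + 4 + 4 + 4 + 4 = 28. (For the product with Z/2Z: each of the 2 1-dim characters of Z/2Z tensors with each irrep of D_7, giving 2 copies of each D_7-dimension.)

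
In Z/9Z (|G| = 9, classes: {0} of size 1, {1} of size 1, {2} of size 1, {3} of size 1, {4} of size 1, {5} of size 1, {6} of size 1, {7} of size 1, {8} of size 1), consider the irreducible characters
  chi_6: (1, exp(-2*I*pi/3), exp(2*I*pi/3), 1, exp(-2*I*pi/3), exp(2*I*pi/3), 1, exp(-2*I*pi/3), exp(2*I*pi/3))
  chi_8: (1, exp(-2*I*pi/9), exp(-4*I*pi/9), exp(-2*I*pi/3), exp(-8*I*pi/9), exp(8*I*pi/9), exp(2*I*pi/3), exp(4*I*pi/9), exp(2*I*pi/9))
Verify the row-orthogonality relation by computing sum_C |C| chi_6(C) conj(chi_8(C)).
Sum = 0; so <chi_6, chi_8> = 0 (distinct irreducibles are orthogonal).

Justification: Compute term by term over conjugacy classes (|C| * chi_6(C) * conj(chi_8(C))):
  1*(1)*conj(1) + 1*(exp(-2*I*pi/3))*conj(exp(-2*I*pi/9)) + 1*(exp(2*I*pi/3))*conj(exp(-4*I*pi/9)) + 1*(1)*conj(exp(-2*I*pi/3)) + 1*(exp(-2*I*pi/3))*conj(exp(-8*I*pi/9)) + 1*(exp(2*I*pi/3))*conj(exp(8*I*pi/9)) + 1*(1)*conj(exp(2*I*pi/3)) + 1*(exp(-2*I*pi/3))*conj(exp(4*I*pi/9)) + 1*(exp(2*I*pi/3))*conj(exp(2*I*pi/9))
  = (1) + (exp(-4*I*pi/9)) + (exp(-8*I*pi/9)) + (exp(2*I*pi/3)) + (exp(2*I*pi/9)) + (exp(-2*I*pi/9)) + (exp(-2*I*pi/3)) + (exp(8*I*pi/9)) + (exp(4*I*pi/9))
  = 0.
(Exp terms are combined using exp(i*s)*conj(exp(i*t)) = exp(i*(s-t)), and sums of them are collapsed using the identity that for every m > 1 the m distinct m-th roots of unity sum to 0, e.g. 1 + exp(2*I*pi/3) + exp(-2*I*pi/3) = 0.)
Dividing by |G| = 9 gives 0/9 = 0, matching the row-orthogonality relation <chi_6, chi_8> = [chi_6 = chi_8].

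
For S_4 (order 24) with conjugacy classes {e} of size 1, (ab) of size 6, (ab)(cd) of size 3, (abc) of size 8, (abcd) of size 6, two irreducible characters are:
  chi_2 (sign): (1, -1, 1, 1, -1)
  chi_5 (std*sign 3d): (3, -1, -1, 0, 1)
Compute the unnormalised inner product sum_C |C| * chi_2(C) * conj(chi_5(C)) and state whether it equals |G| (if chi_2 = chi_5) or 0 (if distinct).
Sum = 0; so <chi_2, chi_5> = 0 (distinct irreducibles are orthogonal).

Solution. Compute term by term over conjugacy classes (|C| * chi_2(C) * conj(chi_5(C))):
  1*(1)*conj(3) + 6*(-1)*conj(-1) + 3*(1)*conj(-1) + 8*(1)*conj(0) + 6*(-1)*conj(1)
  = (3) + (6) + (-3) + (0) + (-6)
  = 0.
Dividing by |G| = 24 gives 0/24 = 0, matching the row-orthogonality relation <chi_2, chi_5> = [chi_2 = chi_5].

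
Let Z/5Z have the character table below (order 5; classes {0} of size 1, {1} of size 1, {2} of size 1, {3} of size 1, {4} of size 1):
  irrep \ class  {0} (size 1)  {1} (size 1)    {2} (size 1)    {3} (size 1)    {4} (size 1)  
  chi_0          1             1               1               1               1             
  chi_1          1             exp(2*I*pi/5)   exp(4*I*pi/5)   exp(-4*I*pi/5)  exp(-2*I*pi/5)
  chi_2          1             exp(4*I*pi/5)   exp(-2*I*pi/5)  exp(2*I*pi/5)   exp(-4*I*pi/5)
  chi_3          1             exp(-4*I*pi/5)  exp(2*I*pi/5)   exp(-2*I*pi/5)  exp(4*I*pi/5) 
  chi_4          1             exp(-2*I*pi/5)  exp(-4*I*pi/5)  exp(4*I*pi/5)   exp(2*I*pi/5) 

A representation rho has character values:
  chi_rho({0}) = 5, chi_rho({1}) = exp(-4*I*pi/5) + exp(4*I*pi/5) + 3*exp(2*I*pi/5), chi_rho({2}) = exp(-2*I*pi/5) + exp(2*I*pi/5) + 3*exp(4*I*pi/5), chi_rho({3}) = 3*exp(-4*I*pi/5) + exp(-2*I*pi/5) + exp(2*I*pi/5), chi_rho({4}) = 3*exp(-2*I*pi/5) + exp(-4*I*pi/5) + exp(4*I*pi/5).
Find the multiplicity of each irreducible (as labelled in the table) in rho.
Multiplicities: chi_0: 0, chi_1: 3, chi_2: 1, chi_3: 1, chi_4: 0.

Use <chi_rho, chi> = (1/|G|) sum_C |C| * chi_rho(C) * conj(chi(C)) with |G| = 5 for each irreducible chi in the table:
  <chi_rho, chi_0> = (1/5)[1*(5)*conj(1) + 1*(exp(-4*I*pi/5) + exp(4*I*pi/5) + 3*exp(2*I*pi/5))*conj(1) + 1*(exp(-2*I*pi/5) + exp(2*I*pi/5) + 3*exp(4*I*pi/5))*conj(1) + 1*(3*exp(-4*I*pi/5) + exp(-2*I*pi/5) + exp(2*I*pi/5))*conj(1) + 1*(3*exp(-2*I*pi/5) + exp(-4*I*pi/5) + exp(4*I*pi/5))*conj(1)]
      = (1/5)[(5) + (exp(-4*I*pi/5) + exp(4*I*pi/5) + 3*exp(2*I*pi/5)) + (exp(-2*I*pi/5) + exp(2*I*pi/5) + 3*exp(4*I*pi/5)) + (3*exp(-4*I*pi/5) + exp(-2*I*pi/5) + exp(2*I*pi/5)) + (3*exp(-2*I*pi/5) + exp(-4*I*pi/5) + exp(4*I*pi/5))] = 0/5 = 0
  <chi_rho, chi_1> = (1/5)[1*(5)*conj(1) + 1*(exp(-4*I*pi/5) + exp(4*I*pi/5) + 3*exp(2*I*pi/5))*conj(exp(2*I*pi/5)) + 1*(exp(-2*I*pi/5) + exp(2*I*pi/5) + 3*exp(4*I*pi/5))*conj(exp(4*I*pi/5)) + 1*(3*exp(-4*I*pi/5) + exp(-2*I*pi/5) + exp(2*I*pi/5))*conj(exp(-4*I*pi/5)) + 1*(3*exp(-2*I*pi/5) + exp(-4*I*pi/5) + exp(4*I*pi/5))*conj(exp(-2*I*pi/5))]
      = (1/5)[(5) + (3 + exp(4*I*pi/5) + exp(2*I*pi/5)) + (3 + exp(-2*I*pi/5) + exp(4*I*pi/5)) + (3 + exp(-4*I*pi/5) + exp(2*I*pi/5)) + (3 + exp(-2*I*pi/5) + exp(-4*I*pi/5))] = 15/5 = 3
  <chi_rho, chi_2> = (1/5)[1*(5)*conj(1) + 1*(exp(-4*I*pi/5) + exp(4*I*pi/5) + 3*exp(2*I*pi/5))*conj(exp(4*I*pi/5)) + 1*(exp(-2*I*pi/5) + exp(2*I*pi/5) + 3*exp(4*I*pi/5))*conj(exp(-2*I*pi/5)) + 1*(3*exp(-4*I*pi/5) + exp(-2*I*pi/5) + exp(2*I*pi/5))*conj(exp(2*I*pi/5)) + 1*(3*exp(-2*I*pi/5) + exp(-4*I*pi/5) + exp(4*I*pi/5))*conj(exp(-4*I*pi/5))]
      = (1/5)[(5) + (1 + 3*exp(-2*I*pi/5) + exp(2*I*pi/5)) + (1 + 3*exp(-4*I*pi/5) + exp(4*I*pi/5)) + (1 + exp(-4*I*pi/5) + 3*exp(4*I*pi/5)) + (1 + exp(-2*I*pi/5) + 3*exp(2*I*pi/5))] = 5/5 = 1
  <chi_rho, chi_3> = (1/5)[1*(5)*conj(1) + 1*(exp(-4*I*pi/5) + exp(4*I*pi/5) + 3*exp(2*I*pi/5))*conj(exp(-4*I*pi/5)) + 1*(exp(-2*I*pi/5) + exp(2*I*pi/5) + 3*exp(4*I*pi/5))*conj(exp(2*I*pi/5)) + 1*(3*exp(-4*I*pi/5) + exp(-2*I*pi/5) + exp(2*I*pi/5))*conj(exp(-2*I*pi/5)) + 1*(3*exp(-2*I*pi/5) + exp(-4*I*pi/5) + exp(4*I*pi/5))*conj(exp(4*I*pi/5))]
      = (1/5)[(5) + (1 + 3*exp(-4*I*pi/5) + exp(-2*I*pi/5)) + (1 + exp(-4*I*pi/5) + 3*exp(2*I*pi/5)) + (1 + 3*exp(-2*I*pi/5) + exp(4*I*pi/5)) + (1 + exp(2*I*pi/5) + 3*exp(4*I*pi/5))] = 5/5 = 1
  <chi_rho, chi_4> = (1/5)[1*(5)*conj(1) + 1*(exp(-4*I*pi/5) + exp(4*I*pi/5) + 3*exp(2*I*pi/5))*conj(exp(-2*I*pi/5)) + 1*(exp(-2*I*pi/5) + exp(2*I*pi/5) + 3*exp(4*I*pi/5))*conj(exp(-4*I*pi/5)) + 1*(3*exp(-4*I*pi/5) + exp(-2*I*pi/5) + exp(2*I*pi/5))*conj(exp(4*I*pi/5)) + 1*(3*exp(-2*I*pi/5) + exp(-4*I*pi/5) + exp(4*I*pi/5))*conj(exp(2*I*pi/5))]
      = (1/5)[(5) + (exp(-2*I*pi/5) + exp(-4*I*pi/5) + 3*exp(4*I*pi/5)) + (3*exp(-2*I*pi/5) + exp(-4*I*pi/5) + exp(2*I*pi/5)) + (exp(-2*I*pi/5) + exp(4*I*pi/5) + 3*exp(2*I*pi/5)) + (3*exp(-4*I*pi/5) + exp(4*I*pi/5) + exp(2*I*pi/5))] = 0/5 = 0
(Exp terms are combined using exp(i*s)*conj(exp(i*t)) = exp(i*(s-t)), and sums of them are collapsed using the identity that for every m > 1 the m distinct m-th roots of unity sum to 0, e.g. 1 + exp(2*I*pi/3) + exp(-2*I*pi/3) = 0.)
Dimension check: dim(rho) = sum (mult * dim) = 0*1 + 3*1 + 1*1 + 1*1 + 0*1 = 5 = chi_rho(e) = 5.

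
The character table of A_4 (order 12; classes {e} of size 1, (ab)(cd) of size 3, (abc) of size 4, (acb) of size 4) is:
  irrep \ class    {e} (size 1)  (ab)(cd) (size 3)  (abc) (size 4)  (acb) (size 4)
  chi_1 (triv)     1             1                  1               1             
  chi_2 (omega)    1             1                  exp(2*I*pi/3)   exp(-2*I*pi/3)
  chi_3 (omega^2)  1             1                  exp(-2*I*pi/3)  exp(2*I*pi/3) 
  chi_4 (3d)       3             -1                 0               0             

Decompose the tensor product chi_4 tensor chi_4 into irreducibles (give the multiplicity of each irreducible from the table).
chi_4 tensor chi_4 = chi_1 + chi_2 + chi_3 + 2*chi_4 (all other irreducibles have multiplicity 0).

Reasoning: The character of a tensor product is the pointwise product (chi_4 * chi_4)(C) = chi_4(C) * chi_4(C):
  {e}: (3)*(3), (ab)(cd): (-1)*(-1), (abc): (0)*(0), (acb): (0)*(0)
so (chi_4 * chi_4) takes values
  {e} -> 9, (ab)(cd) -> 1, (abc) -> 0, (acb) -> 0.
Now take the inner product of this character with each irreducible chi from the table, <chi_4*chi_4, chi> = (1/12) sum_C |C| (chi_4*chi_4)(C) conj(chi(C)):
  <chi_4*chi_4, chi_1> = (1/12)[1*(9)*conj(1) + 3*(1)*conj(1) + 4*(0)*conj(1) + 4*(0)*conj(1)]
      = (1/12)[(9) + (3) + (0) + (0)] = 12/12 = 1
  <chi_4*chi_4, chi_2> = (1/12)[1*(9)*conj(1) + 3*(1)*conj(1) + 4*(0)*conj(exp(2*I*pi/3)) + 4*(0)*conj(exp(-2*I*pi/3))]
      = (1/12)[(9) + (3) + (0) + (0)] = 12/12 = 1
  <chi_4*chi_4, chi_3> = (1/12)[1*(9)*conj(1) + 3*(1)*conj(1) + 4*(0)*conj(exp(-2*I*pi/3)) + 4*(0)*conj(exp(2*I*pi/3))]
      = (1/12)[(9) + (3) + (0) + (0)] = 12/12 = 1
  <chi_4*chi_4, chi_4> = (1/12)[1*(9)*conj(3) + 3*(1)*conj(-1) + 4*(0)*conj(0) + 4*(0)*conj(0)]
      = (1/12)[(27) + (-3) + (0) + (0)] = 24/12 = 2
(Exp terms are combined using exp(i*s)*conj(exp(i*t)) = exp(i*(s-t)), and sums of them are collapsed using the identity that for every m > 1 the m distinct m-th roots of unity sum to 0, e.g. 1 + exp(2*I*pi/3) + exp(-2*I*pi/3) = 0.)
Hence the multiplicities are chi_1: 1, chi_2: 1, chi_3: 1, chi_4: 2. Dimension check: dim(chi_4)*dim(chi_4) = 3*3 = 9 and sum (mult * dim) = 1*1 + 1*1 + 1*1 + 2*3 = 9.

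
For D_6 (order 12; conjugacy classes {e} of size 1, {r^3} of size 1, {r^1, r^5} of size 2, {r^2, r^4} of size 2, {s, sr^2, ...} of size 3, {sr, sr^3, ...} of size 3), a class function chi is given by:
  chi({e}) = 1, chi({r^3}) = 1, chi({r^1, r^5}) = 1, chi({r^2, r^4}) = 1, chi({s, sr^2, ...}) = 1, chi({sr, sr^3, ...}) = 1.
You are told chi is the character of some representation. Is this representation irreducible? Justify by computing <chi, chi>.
Irreducible: <chi, chi> = 1.

Solution. <chi, chi> = (1/|G|) sum_C |C| * |chi(C)|^2 = (1/12)[1*|1|^2 + 1*|1|^2 + 2*|1|^2 + 2*|1|^2 + 3*|1|^2 + 3*|1|^2]
  = (1/12)[(1) + (1) + (2) + (2) + (3) + (3)] = 12/12 = 1.
A character is irreducible iff <chi, chi> = 1, so this representation is irreducible.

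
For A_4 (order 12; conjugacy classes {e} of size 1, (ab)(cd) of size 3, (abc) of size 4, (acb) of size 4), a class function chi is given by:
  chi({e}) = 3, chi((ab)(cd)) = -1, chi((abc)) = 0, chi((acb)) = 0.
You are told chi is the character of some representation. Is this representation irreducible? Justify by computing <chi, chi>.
Irreducible: <chi, chi> = 1.

Proof sketch: <chi, chi> = (1/|G|) sum_C |C| * |chi(C)|^2 = (1/12)[1*|3|^2 + 3*|-1|^2 + 4*|0|^2 + 4*|0|^2]
  = (1/12)[(9) + (3) + (0) + (0)] = 12/12 = 1.
(Exp terms are combined using exp(i*s)*conj(exp(i*t)) = exp(i*(s-t)), and sums of them are collapsed using the identity that for every m > 1 the m distinct m-th roots of unity sum to 0, e.g. 1 + exp(2*I*pi/3) + exp(-2*I*pi/3) = 0.)
A character is irreducible iff <chi, chi> = 1, so this representation is irreducible.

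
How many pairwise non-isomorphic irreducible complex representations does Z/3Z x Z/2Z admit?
6

Reasoning: The number of irreducible complex representations of a finite group equals its number of conjugacy classes. Z/3Z x Z/2Z is abelian of order 6, so every element is its own conjugacy class: 6 classes, so Z/3Z x Z/2Z (order 6) has exactly 6 irreducible complex representations.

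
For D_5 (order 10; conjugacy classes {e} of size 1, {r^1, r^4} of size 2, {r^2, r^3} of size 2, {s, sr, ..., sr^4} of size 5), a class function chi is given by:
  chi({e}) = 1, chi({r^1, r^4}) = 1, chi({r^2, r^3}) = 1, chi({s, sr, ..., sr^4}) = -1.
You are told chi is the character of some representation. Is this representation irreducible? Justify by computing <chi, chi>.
Irreducible: <chi, chi> = 1.

Working: <chi, chi> = (1/|G|) sum_C |C| * |chi(C)|^2 = (1/10)[1*|1|^2 + 2*|1|^2 + 2*|1|^2 + 5*|-1|^2]
  = (1/10)[(1) + (2) + (2) + (5)] = 10/10 = 1.
A character is irreducible iff <chi, chi> = 1, so this representation is irreducible.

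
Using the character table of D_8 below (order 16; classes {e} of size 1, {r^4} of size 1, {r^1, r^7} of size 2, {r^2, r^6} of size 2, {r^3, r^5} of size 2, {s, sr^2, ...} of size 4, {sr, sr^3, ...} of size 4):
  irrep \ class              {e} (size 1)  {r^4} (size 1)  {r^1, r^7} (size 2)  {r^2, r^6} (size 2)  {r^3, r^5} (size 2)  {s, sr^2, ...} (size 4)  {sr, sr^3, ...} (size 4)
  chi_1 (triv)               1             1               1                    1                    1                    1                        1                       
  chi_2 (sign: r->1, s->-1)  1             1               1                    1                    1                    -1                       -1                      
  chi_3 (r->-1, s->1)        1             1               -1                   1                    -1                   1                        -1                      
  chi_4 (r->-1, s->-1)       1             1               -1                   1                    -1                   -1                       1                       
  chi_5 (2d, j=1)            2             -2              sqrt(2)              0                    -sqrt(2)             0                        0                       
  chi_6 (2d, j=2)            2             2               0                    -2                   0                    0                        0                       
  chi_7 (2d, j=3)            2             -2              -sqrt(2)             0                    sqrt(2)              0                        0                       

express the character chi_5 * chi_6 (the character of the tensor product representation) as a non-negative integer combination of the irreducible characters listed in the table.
chi_5 tensor chi_6 = chi_5 + chi_7 (all other irreducibles have multiplicity 0).

Reasoning: The character of a tensor product is the pointwise product (chi_5 * chi_6)(C) = chi_5(C) * chi_6(C):
  {e}: (2)*(2), {r^4}: (-2)*(2), {r^1, r^7}: (sqrt(2))*(0), {r^2, r^6}: (0)*(-2), {r^3, r^5}: (-sqrt(2))*(0), {s, sr^2, ...}: (0)*(0), {sr, sr^3, ...}: (0)*(0)
so (chi_5 * chi_6) takes values
  {e} -> 4, {r^4} -> -4, {r^1, r^7} -> 0, {r^2, r^6} -> 0, {r^3, r^5} -> 0, {s, sr^2, ...} -> 0, {sr, sr^3, ...} -> 0.
Now take the inner product of this character with each irreducible chi from the table, <chi_5*chi_6, chi> = (1/16) sum_C |C| (chi_5*chi_6)(C) conj(chi(C)):
  <chi_5*chi_6, chi_1> = (1/16)[1*(4)*conj(1) + 1*(-4)*conj(1) + 2*(0)*conj(1) + 2*(0)*conj(1) + 2*(0)*conj(1) + 4*(0)*conj(1) + 4*(0)*conj(1)]
      = (1/16)[(4) + (-4) + (0) + (0) + (0) + (0) + (0)] = 0/16 = 0
  <chi_5*chi_6, chi_2> = (1/16)[1*(4)*conj(1) + 1*(-4)*conj(1) + 2*(0)*conj(1) + 2*(0)*conj(1) + 2*(0)*conj(1) + 4*(0)*conj(-1) + 4*(0)*conj(-1)]
      = (1/16)[(4) + (-4) + (0) + (0) + (0) + (0) + (0)] = 0/16 = 0
  <chi_5*chi_6, chi_3> = (1/16)[1*(4)*conj(1) + 1*(-4)*conj(1) + 2*(0)*conj(-1) + 2*(0)*conj(1) + 2*(0)*conj(-1) + 4*(0)*conj(1) + 4*(0)*conj(-1)]
      = (1/16)[(4) + (-4) + (0) + (0) + (0) + (0) + (0)] = 0/16 = 0
  <chi_5*chi_6, chi_4> = (1/16)[1*(4)*conj(1) + 1*(-4)*conj(1) + 2*(0)*conj(-1) + 2*(0)*conj(1) + 2*(0)*conj(-1) + 4*(0)*conj(-1) + 4*(0)*conj(1)]
      = (1/16)[(4) + (-4) + (0) + (0) + (0) + (0) + (0)] = 0/16 = 0
  <chi_5*chi_6, chi_5> = (1/16)[1*(4)*conj(2) + 1*(-4)*conj(-2) + 2*(0)*conj(sqrt(2)) + 2*(0)*conj(0) + 2*(0)*conj(-sqrt(2)) + 4*(0)*conj(0) + 4*(0)*conj(0)]
      = (1/16)[(8) + (8) + (0) + (0) + (0) + (0) + (0)] = 16/16 = 1
  <chi_5*chi_6, chi_6> = (1/16)[1*(4)*conj(2) + 1*(-4)*conj(2) + 2*(0)*conj(0) + 2*(0)*conj(-2) + 2*(0)*conj(0) + 4*(0)*conj(0) + 4*(0)*conj(0)]
      = (1/16)[(8) + (-8) + (0) + (0) + (0) + (0) + (0)] = 0/16 = 0
  <chi_5*chi_6, chi_7> = (1/16)[1*(4)*conj(2) + 1*(-4)*conj(-2) + 2*(0)*conj(-sqrt(2)) + 2*(0)*conj(0) + 2*(0)*conj(sqrt(2)) + 4*(0)*conj(0) + 4*(0)*conj(0)]
      = (1/16)[(8) + (8) + (0) + (0) + (0) + (0) + (0)] = 16/16 = 1
Hence the multiplicities are chi_5: 1, chi_7: 1. Dimension check: dim(chi_5)*dim(chi_6) = 2*2 = 4 and sum (mult * dim) = 1*2 + 1*2 = 4.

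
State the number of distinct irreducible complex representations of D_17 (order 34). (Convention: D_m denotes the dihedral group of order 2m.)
10

Proof sketch: The number of irreducible complex representations of a finite group equals its number of conjugacy classes. D_17 has 10 conjugacy classes ((n+3)/2 for n odd), so D_17 (order 34) has exactly 10 irreducible complex representations.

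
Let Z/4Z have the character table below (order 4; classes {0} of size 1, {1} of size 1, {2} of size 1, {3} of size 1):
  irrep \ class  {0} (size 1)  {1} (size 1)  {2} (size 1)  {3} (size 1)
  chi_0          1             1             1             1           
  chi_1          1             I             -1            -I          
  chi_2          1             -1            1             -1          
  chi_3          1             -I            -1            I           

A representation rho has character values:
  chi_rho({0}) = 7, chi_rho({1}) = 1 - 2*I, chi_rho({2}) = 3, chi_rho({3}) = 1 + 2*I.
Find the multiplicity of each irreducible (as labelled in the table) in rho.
Multiplicities: chi_0: 3, chi_1: 0, chi_2: 2, chi_3: 2.

Working: Use <chi_rho, chi> = (1/|G|) sum_C |C| * chi_rho(C) * conj(chi(C)) with |G| = 4 for each irreducible chi in the table:
  <chi_rho, chi_0> = (1/4)[1*(7)*conj(1) + 1*(1 - 2*I)*conj(1) + 1*(3)*conj(1) + 1*(1 + 2*I)*conj(1)]
      = (1/4)[(7) + (1 - 2*I) + (3) + (1 + 2*I)] = 12/4 = 3
  <chi_rho, chi_1> = (1/4)[1*(7)*conj(1) + 1*(1 - 2*I)*conj(I) + 1*(3)*conj(-1) + 1*(1 + 2*I)*conj(-I)]
      = (1/4)[(7) + (-2 - I) + (-3) + (-2 + I)] = 0/4 = 0
  <chi_rho, chi_2> = (1/4)[1*(7)*conj(1) + 1*(1 - 2*I)*conj(-1) + 1*(3)*conj(1) + 1*(1 + 2*I)*conj(-1)]
      = (1/4)[(7) + (-1 + 2*I) + (3) + (-1 - 2*I)] = 8/4 = 2
  <chi_rho, chi_3> = (1/4)[1*(7)*conj(1) + 1*(1 - 2*I)*conj(-I) + 1*(3)*conj(-1) + 1*(1 + 2*I)*conj(I)]
      = (1/4)[(7) + (2 + I) + (-3) + (2 - I)] = 8/4 = 2
(Exp terms are combined using exp(i*s)*conj(exp(i*t)) = exp(i*(s-t)), and sums of them are collapsed using the identity that for every m > 1 the m distinct m-th roots of unity sum to 0, e.g. 1 + exp(2*I*pi/3) + exp(-2*I*pi/3) = 0.)
Dimension check: dim(rho) = sum (mult * dim) = 3*1 + 0*1 + 2*1 + 2*1 = 7 = chi_rho(e) = 7.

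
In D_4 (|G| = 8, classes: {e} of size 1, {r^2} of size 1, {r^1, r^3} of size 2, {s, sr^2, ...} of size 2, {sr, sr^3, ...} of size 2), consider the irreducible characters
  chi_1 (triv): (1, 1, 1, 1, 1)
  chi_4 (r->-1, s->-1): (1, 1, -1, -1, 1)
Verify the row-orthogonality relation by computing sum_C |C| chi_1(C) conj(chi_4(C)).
Sum = 0; so <chi_1, chi_4> = 0 (distinct irreducibles are orthogonal).

Why: Compute term by term over conjugacy classes (|C| * chi_1(C) * conj(chi_4(C))):
  1*(1)*conj(1) + 1*(1)*conj(1) + 2*(1)*conj(-1) + 2*(1)*conj(-1) + 2*(1)*conj(1)
  = (1) + (1) + (-2) + (-2) + (2)
  = 0.
Dividing by |G| = 8 gives 0/8 = 0, matching the row-orthogonality relation <chi_1, chi_4> = [chi_1 = chi_4].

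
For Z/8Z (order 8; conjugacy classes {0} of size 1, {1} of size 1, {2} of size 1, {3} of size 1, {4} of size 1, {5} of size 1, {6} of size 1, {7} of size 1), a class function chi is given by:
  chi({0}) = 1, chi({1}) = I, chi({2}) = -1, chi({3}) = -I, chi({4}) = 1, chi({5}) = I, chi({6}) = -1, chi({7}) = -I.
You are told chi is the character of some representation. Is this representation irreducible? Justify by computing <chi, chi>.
Irreducible: <chi, chi> = 1.

Proof sketch: <chi, chi> = (1/|G|) sum_C |C| * |chi(C)|^2 = (1/8)[1*|1|^2 + 1*|I|^2 + 1*|-1|^2 + 1*|-I|^2 + 1*|1|^2 + 1*|I|^2 + 1*|-1|^2 + 1*|-I|^2]
  = (1/8)[(1) + (1) + (1) + (1) + (1) + (1) + (1) + (1)] = 8/8 = 1.
(Exp terms are combined using exp(i*s)*conj(exp(i*t)) = exp(i*(s-t)), and sums of them are collapsed using the identity that for every m > 1 the m distinct m-th roots of unity sum to 0, e.g. 1 + exp(2*I*pi/3) + exp(-2*I*pi/3) = 0.)
A character is irreducible iff <chi, chi> = 1, so this representation is irreducible.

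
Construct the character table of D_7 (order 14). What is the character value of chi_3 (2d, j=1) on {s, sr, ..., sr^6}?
Conjugacy classes: {e} of size 1, {r^1, r^6} of size 2, {r^2, r^5} of size 2, {r^3, r^4} of size 2, {s, sr, ..., sr^6} of size 7.
Character table:
  irrep \ class              {e} (size 1)  {r^1, r^6} (size 2)  {r^2, r^5} (size 2)  {r^3, r^4} (size 2)  {s, sr, ..., sr^6} (size 7)
  chi_1 (triv)               1             1                    1                    1                    1                          
  chi_2 (sign: r->1, s->-1)  1             1                    1                    1                    -1                         
  chi_3 (2d, j=1)            2             2*cos(2*pi/7)        -2*cos(3*pi/7)       -2*cos(pi/7)         0                          
  chi_4 (2d, j=2)            2             -2*cos(3*pi/7)       -2*cos(pi/7)         2*cos(2*pi/7)        0                          
  chi_5 (2d, j=3)            2             -2*cos(pi/7)         2*cos(2*pi/7)        -2*cos(3*pi/7)       0                          

Spot check: chi_3 (2d, j=1) on {s, sr, ..., sr^6} = 0.

Derivation: D_7 has order 2*7 = 14 with 5 conjugacy classes, hence 5 irreducibles. Sum of squared dims 1 + 1 + 4 + 4 + 4 = 14 = |G|. Linear characters come from the abelianisation; the 2-dimensional irreps have character r^k -> 2*cos(2*pi*j*k/7), reflections -> 0.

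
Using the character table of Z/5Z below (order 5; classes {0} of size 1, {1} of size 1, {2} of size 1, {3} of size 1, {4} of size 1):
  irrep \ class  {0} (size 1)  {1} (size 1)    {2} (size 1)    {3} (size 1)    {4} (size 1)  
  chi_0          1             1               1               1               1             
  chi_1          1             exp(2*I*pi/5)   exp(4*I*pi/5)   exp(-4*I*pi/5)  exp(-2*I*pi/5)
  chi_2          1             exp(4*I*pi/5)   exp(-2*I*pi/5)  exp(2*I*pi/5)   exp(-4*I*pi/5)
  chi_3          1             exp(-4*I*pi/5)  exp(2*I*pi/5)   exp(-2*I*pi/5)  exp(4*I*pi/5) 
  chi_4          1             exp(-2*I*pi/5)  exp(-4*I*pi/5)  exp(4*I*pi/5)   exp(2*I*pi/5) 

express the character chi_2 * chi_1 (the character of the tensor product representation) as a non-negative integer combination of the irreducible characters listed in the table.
chi_2 tensor chi_1 = chi_3 (all other irreducibles have multiplicity 0).

Derivation: The character of a tensor product is the pointwise product (chi_2 * chi_1)(C) = chi_2(C) * chi_1(C):
  {0}: (1)*(1), {1}: (exp(4*I*pi/5))*(exp(2*I*pi/5)), {2}: (exp(-2*I*pi/5))*(exp(4*I*pi/5)), {3}: (exp(2*I*pi/5))*(exp(-4*I*pi/5)), {4}: (exp(-4*I*pi/5))*(exp(-2*I*pi/5))
so (chi_2 * chi_1) takes values
  {0} -> 1, {1} -> exp(-4*I*pi/5), {2} -> exp(2*I*pi/5), {3} -> exp(-2*I*pi/5), {4} -> exp(4*I*pi/5).
Now take the inner product of this character with each irreducible chi from the table, <chi_2*chi_1, chi> = (1/5) sum_C |C| (chi_2*chi_1)(C) conj(chi(C)):
  <chi_2*chi_1, chi_0> = (1/5)[1*(1)*conj(1) + 1*(exp(-4*I*pi/5))*conj(1) + 1*(exp(2*I*pi/5))*conj(1) + 1*(exp(-2*I*pi/5))*conj(1) + 1*(exp(4*I*pi/5))*conj(1)]
      = (1/5)[(1) + (exp(-4*I*pi/5)) + (exp(2*I*pi/5)) + (exp(-2*I*pi/5)) + (exp(4*I*pi/5))] = 0/5 = 0
  <chi_2*chi_1, chi_1> = (1/5)[1*(1)*conj(1) + 1*(exp(-4*I*pi/5))*conj(exp(2*I*pi/5)) + 1*(exp(2*I*pi/5))*conj(exp(4*I*pi/5)) + 1*(exp(-2*I*pi/5))*conj(exp(-4*I*pi/5)) + 1*(exp(4*I*pi/5))*conj(exp(-2*I*pi/5))]
      = (1/5)[(1) + (exp(4*I*pi/5)) + (exp(-2*I*pi/5)) + (exp(2*I*pi/5)) + (exp(-4*I*pi/5))] = 0/5 = 0
  <chi_2*chi_1, chi_2> = (1/5)[1*(1)*conj(1) + 1*(exp(-4*I*pi/5))*conj(exp(4*I*pi/5)) + 1*(exp(2*I*pi/5))*conj(exp(-2*I*pi/5)) + 1*(exp(-2*I*pi/5))*conj(exp(2*I*pi/5)) + 1*(exp(4*I*pi/5))*conj(exp(-4*I*pi/5))]
      = (1/5)[(1) + (exp(2*I*pi/5)) + (exp(4*I*pi/5)) + (exp(-4*I*pi/5)) + (exp(-2*I*pi/5))] = 0/5 = 0
  <chi_2*chi_1, chi_3> = (1/5)[1*(1)*conj(1) + 1*(exp(-4*I*pi/5))*conj(exp(-4*I*pi/5)) + 1*(exp(2*I*pi/5))*conj(exp(2*I*pi/5)) + 1*(exp(-2*I*pi/5))*conj(exp(-2*I*pi/5)) + 1*(exp(4*I*pi/5))*conj(exp(4*I*pi/5))]
      = (1/5)[(1) + (1) + (1) + (1) + (1)] = 5/5 = 1
  <chi_2*chi_1, chi_4> = (1/5)[1*(1)*conj(1) + 1*(exp(-4*I*pi/5))*conj(exp(-2*I*pi/5)) + 1*(exp(2*I*pi/5))*conj(exp(-4*I*pi/5)) + 1*(exp(-2*I*pi/5))*conj(exp(4*I*pi/5)) + 1*(exp(4*I*pi/5))*conj(exp(2*I*pi/5))]
      = (1/5)[(1) + (exp(-2*I*pi/5)) + (exp(-4*I*pi/5)) + (exp(4*I*pi/5)) + (exp(2*I*pi/5))] = 0/5 = 0
(Exp terms are combined using exp(i*s)*conj(exp(i*t)) = exp(i*(s-t)), and sums of them are collapsed using the identity that for every m > 1 the m distinct m-th roots of unity sum to 0, e.g. 1 + exp(2*I*pi/3) + exp(-2*I*pi/3) = 0.)
Hence the multiplicities are chi_3: 1. Dimension check: dim(chi_2)*dim(chi_1) = 1*1 = 1 and sum (mult * dim) = 1*1 = 1.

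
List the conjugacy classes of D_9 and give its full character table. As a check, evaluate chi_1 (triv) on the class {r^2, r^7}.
Conjugacy classes: {e} of size 1, {r^1, r^8} of size 2, {r^2, r^7} of size 2, {r^3, r^6} of size 2, {r^4, r^5} of size 2, {s, sr, ..., sr^8} of size 9.
Character table:
  irrep \ class              {e} (size 1)  {r^1, r^8} (size 2)  {r^2, r^7} (size 2)  {r^3, r^6} (size 2)  {r^4, r^5} (size 2)  {s, sr, ..., sr^8} (size 9)
  chi_1 (triv)               1             1                    1                    1                    1                    1                          
  chi_2 (sign: r->1, s->-1)  1             1                    1                    1                    1                    -1                         
  chi_3 (2d, j=1)            2             2*cos(2*pi/9)        2*cos(4*pi/9)        -1                   -2*cos(pi/9)         0                          
  chi_4 (2d, j=2)            2             2*cos(4*pi/9)        -2*cos(pi/9)         -1                   2*cos(2*pi/9)        0                          
  chi_5 (2d, j=3)            2             -1                   -1                   2                    -1                   0                          
  chi_6 (2d, j=4)            2             -2*cos(pi/9)         2*cos(2*pi/9)        -1                   2*cos(4*pi/9)        0                          

Spot check: chi_1 (triv) on {r^2, r^7} = 1.

Reasoning: D_9 has order 2*9 = 18 with 6 conjugacy classes, hence 6 irreducibles. Sum of squared dims 1 + 1 + 4 + 4 + 4 + 4 = 18 = |G|. Linear characters come from the abelianisation; the 2-dimensional irreps have character r^k -> 2*cos(2*pi*j*k/9), reflections -> 0.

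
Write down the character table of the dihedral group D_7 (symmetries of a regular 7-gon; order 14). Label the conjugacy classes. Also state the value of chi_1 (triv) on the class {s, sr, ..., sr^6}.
Conjugacy classes: {e} of size 1, {r^1, r^6} of size 2, {r^2, r^5} of size 2, {r^3, r^4} of size 2, {s, sr, ..., sr^6} of size 7.
Character table:
  irrep \ class              {e} (size 1)  {r^1, r^6} (size 2)  {r^2, r^5} (size 2)  {r^3, r^4} (size 2)  {s, sr, ..., sr^6} (size 7)
  chi_1 (triv)               1             1                    1                    1                    1                          
  chi_2 (sign: r->1, s->-1)  1             1                    1                    1                    -1                         
  chi_3 (2d, j=1)            2             2*cos(2*pi/7)        -2*cos(3*pi/7)       -2*cos(pi/7)         0                          
  chi_4 (2d, j=2)            2             -2*cos(3*pi/7)       -2*cos(pi/7)         2*cos(2*pi/7)        0                          
  chi_5 (2d, j=3)            2             -2*cos(pi/7)         2*cos(2*pi/7)        -2*cos(3*pi/7)       0                          

Spot check: chi_1 (triv) on {s, sr, ..., sr^6} = 1.

Argument: D_7 has order 2*7 = 14 with 5 conjugacy classes, hence 5 irreducibles. Sum of squared dims 1 + 1 + 4 + 4 + 4 = 14 = |G|. Linear characters come from the abelianisation; the 2-dimensional irreps have character r^k -> 2*cos(2*pi*j*k/7), reflections -> 0.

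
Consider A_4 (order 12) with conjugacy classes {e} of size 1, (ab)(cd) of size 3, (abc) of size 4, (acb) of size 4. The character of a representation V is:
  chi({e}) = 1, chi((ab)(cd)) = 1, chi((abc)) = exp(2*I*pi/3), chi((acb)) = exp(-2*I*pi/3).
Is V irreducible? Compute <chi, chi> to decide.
Irreducible: <chi, chi> = 1.

<chi, chi> = (1/|G|) sum_C |C| * |chi(C)|^2 = (1/12)[1*|1|^2 + 3*|1|^2 + 4*|exp(2*I*pi/3)|^2 + 4*|exp(-2*I*pi/3)|^2]
  = (1/12)[(1) + (3) + (4) + (4)] = 12/12 = 1.
(Exp terms are combined using exp(i*s)*conj(exp(i*t)) = exp(i*(s-t)), and sums of them are collapsed using the identity that for every m > 1 the m distinct m-th roots of unity sum to 0, e.g. 1 + exp(2*I*pi/3) + exp(-2*I*pi/3) = 0.)
A character is irreducible iff <chi, chi> = 1, so this representation is irreducible.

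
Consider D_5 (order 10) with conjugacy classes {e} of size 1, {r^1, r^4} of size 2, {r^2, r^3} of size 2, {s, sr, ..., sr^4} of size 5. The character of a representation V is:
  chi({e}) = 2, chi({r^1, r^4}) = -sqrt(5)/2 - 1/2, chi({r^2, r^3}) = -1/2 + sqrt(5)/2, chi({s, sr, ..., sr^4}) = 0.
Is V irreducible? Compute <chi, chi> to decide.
Irreducible: <chi, chi> = 1.

Justification: <chi, chi> = (1/|G|) sum_C |C| * |chi(C)|^2 = (1/10)[1*|2|^2 + 2*|-sqrt(5)/2 - 1/2|^2 + 2*|-1/2 + sqrt(5)/2|^2 + 5*|0|^2]
  = (1/10)[(4) + (sqrt(5) + 3) + (3 - sqrt(5)) + (0)] = 10/10 = 1.
A character is irreducible iff <chi, chi> = 1, so this representation is irreducible.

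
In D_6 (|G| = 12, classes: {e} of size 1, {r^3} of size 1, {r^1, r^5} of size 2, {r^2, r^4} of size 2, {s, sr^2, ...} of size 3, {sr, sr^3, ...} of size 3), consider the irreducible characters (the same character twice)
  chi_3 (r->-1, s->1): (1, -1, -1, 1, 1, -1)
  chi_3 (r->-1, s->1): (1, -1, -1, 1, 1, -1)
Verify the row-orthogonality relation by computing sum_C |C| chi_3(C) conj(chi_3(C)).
Sum = 12 = |G| = 12; so <chi_3, chi_3> = 1 (norm-1 confirms irreducibility).

Argument: Compute term by term over conjugacy classes (|C| * chi_3(C) * conj(chi_3(C))):
  1*(1)*conj(1) + 1*(-1)*conj(-1) + 2*(-1)*conj(-1) + 2*(1)*conj(1) + 3*(1)*conj(1) + 3*(-1)*conj(-1)
  = (1) + (1) + (2) + (2) + (3) + (3)
  = 12.
Dividing by |G| = 12 gives 12/12 = 1, matching the row-orthogonality relation <chi_3, chi_3> = [chi_3 = chi_3].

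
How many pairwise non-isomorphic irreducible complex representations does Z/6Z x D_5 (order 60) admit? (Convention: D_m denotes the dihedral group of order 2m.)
24

Justification: The number of irreducible complex representations of a finite group equals its number of conjugacy classes. For a direct product, #classes(G x H) = #classes(G) * #classes(H). Z/6Z has 6 classes (abelian), D_5 has 4 classes, so 6 * 4 = 24, so Z/6Z x D_5 (order 60) has exactly 24 irreducible complex representations.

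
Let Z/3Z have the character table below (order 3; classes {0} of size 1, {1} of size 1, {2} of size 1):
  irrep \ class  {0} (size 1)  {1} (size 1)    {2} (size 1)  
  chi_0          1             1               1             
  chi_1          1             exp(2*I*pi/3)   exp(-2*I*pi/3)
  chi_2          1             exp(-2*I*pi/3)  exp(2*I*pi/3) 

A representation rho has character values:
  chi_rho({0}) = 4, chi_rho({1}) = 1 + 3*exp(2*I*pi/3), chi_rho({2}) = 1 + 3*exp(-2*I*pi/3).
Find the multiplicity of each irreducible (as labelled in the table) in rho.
Multiplicities: chi_0: 1, chi_1: 3, chi_2: 0.

Argument: Use <chi_rho, chi> = (1/|G|) sum_C |C| * chi_rho(C) * conj(chi(C)) with |G| = 3 for each irreducible chi in the table:
  <chi_rho, chi_0> = (1/3)[1*(4)*conj(1) + 1*(1 + 3*exp(2*I*pi/3))*conj(1) + 1*(1 + 3*exp(-2*I*pi/3))*conj(1)]
      = (1/3)[(4) + (1 + 3*exp(2*I*pi/3)) + (1 + 3*exp(-2*I*pi/3))] = 3/3 = 1
  <chi_rho, chi_1> = (1/3)[1*(4)*conj(1) + 1*(1 + 3*exp(2*I*pi/3))*conj(exp(2*I*pi/3)) + 1*(1 + 3*exp(-2*I*pi/3))*conj(exp(-2*I*pi/3))]
      = (1/3)[(4) + (3 + exp(-2*I*pi/3)) + (3 + exp(2*I*pi/3))] = 9/3 = 3
  <chi_rho, chi_2> = (1/3)[1*(4)*conj(1) + 1*(1 + 3*exp(2*I*pi/3))*conj(exp(-2*I*pi/3)) + 1*(1 + 3*exp(-2*I*pi/3))*conj(exp(2*I*pi/3))]
      = (1/3)[(4) + (3*exp(-2*I*pi/3) + exp(2*I*pi/3)) + (exp(-2*I*pi/3) + 3*exp(2*I*pi/3))] = 0/3 = 0
(Exp terms are combined using exp(i*s)*conj(exp(i*t)) = exp(i*(s-t)), and sums of them are collapsed using the identity that for every m > 1 the m distinct m-th roots of unity sum to 0, e.g. 1 + exp(2*I*pi/3) + exp(-2*I*pi/3) = 0.)
Dimension check: dim(rho) = sum (mult * dim) = 1*1 + 3*1 + 0*1 = 4 = chi_rho(e) = 4.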